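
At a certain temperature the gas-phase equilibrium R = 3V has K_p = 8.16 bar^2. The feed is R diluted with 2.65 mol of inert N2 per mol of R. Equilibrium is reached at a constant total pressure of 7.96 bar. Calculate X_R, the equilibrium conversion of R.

X = 0.385

Let X = conversion of R (basis 1 mol R); extent of reaction ξ = X.
Mole table: n_R = 1 − X; n_V = 3X; n_I = 2.65 (inert).
Summing: n_T = 3.65 + 2X.
With p_i = (n_i/n_T)P, K_p = p_V^3 / (p_R).
Substituting and setting equal to 8.16 bar^2 gives a polynomial in X; the root in (0,1) is X = 0.385.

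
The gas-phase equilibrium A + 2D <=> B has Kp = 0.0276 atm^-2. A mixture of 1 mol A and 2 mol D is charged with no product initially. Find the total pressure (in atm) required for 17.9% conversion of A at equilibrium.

P = 4.52 atm

Take 1 mol A as basis and let X be its fractional conversion, so ξ = X.
At extent ξ: n_A = 1 − X; n_D = 2 − 2X; n_B = X.
Summing: n_T = 3 − 2X.
Kp = p_B / (p_A p_D^2) with p_i = (n_i/n_T)·P.
At X = 0.179: the mole-fraction product g(X) = Π y_i^ν_i = 0.5645. Since Kp = g(X)·P^{-2}, P = (g/Kp)^(1/2) = (0.5645/0.0276)^(1/2) = 4.52 atm.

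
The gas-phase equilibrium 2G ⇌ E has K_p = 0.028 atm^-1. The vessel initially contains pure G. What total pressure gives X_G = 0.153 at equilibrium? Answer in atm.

P = 3.52 atm

Take 1 mol G as basis and let X be its fractional conversion, so ξ = 0.5X.
Species balance: n_G = 1 − X; n_E = 0.5X.
Total moles n_T = 1 − 0.5X.
K_p = p_E / (p_G^2) with p_i = (n_i/n_T)·P.
At X = 0.153: the mole-fraction product g(X) = Π y_i^ν_i = 0.09848. Since K_p = g(X)·P^{-1}, P = (g/K_p)^(1/1) = (0.09848/0.028)^(1/1) = 3.52 atm.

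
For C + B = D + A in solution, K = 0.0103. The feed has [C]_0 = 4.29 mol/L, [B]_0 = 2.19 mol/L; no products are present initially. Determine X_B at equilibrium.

X = 0.128

Let X = conversion of B; extent ξ = 2.19·X mol/L.
Concentrations: [C] = 4.29 − 2.19X; [B] = 2.19 − 2.19X; [D] = 2.19X; [A] = 2.19X.
K = [D] [A] / ([C] [B]).
Equating to 0.0103: the physical root is X = 0.128.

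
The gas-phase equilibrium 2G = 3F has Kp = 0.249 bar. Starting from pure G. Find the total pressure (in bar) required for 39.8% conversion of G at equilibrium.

Let X = conversion of G (basis 1 mol G); extent of reaction ξ = 0.5X.
Species balance: n_G = 1 − X; n_F = 1.5X.
Total moles n_T = 1 + 0.5X.
Kp = p_F^3 / (p_G^2) with p_i = (n_i/n_T)·P.
At X = 0.398: the mole-fraction product g(X) = Π y_i^ν_i = 0.4897. Since Kp = g(X)·P^{1}, P = (Kp/g)^(1/1) = (0.249/0.4897)^(1/1) = 0.508 bar.

P = 0.508 bar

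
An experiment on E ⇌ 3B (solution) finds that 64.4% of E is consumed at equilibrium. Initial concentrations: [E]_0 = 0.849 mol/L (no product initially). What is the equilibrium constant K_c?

Let X = conversion of E.
Concentrations: [E] = 0.849 − 0.849X; [B] = 2.55X.
At X = 0.644: [E] = 0.302, [B] = 1.64.
K_c = [B]^3 / ([E]) = 14.6 (mol/L)^2.

K_c = 14.6 (mol/L)^2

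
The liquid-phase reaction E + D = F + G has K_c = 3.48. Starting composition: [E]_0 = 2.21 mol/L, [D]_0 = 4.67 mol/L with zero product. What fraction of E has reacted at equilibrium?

X = 0.840

Let X = conversion of E; extent ξ = 2.21·X mol/L.
Concentrations: [E] = 2.21 − 2.21X; [D] = 4.67 − 2.21X; [F] = 2.21X; [G] = 2.21X.
K_c = [F] [G] / ([E] [D]).
This equals 3.48 at X = 0.840 (the root in 0 < X < 1).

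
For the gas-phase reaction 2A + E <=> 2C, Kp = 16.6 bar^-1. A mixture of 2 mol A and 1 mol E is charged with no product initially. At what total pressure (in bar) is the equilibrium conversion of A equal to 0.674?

P = 1.84 bar

Basis: 2 mol A initially; let X = conversion of A. Extent ξ = X.
At extent ξ: n_A = 2 − 2X; n_E = 1 − X; n_C = 2X.
Summing: n_T = 3 − X.
Kp = p_C^2 / (p_A^2 p_E) with p_i = (n_i/n_T)·P.
At X = 0.674: the mole-fraction product g(X) = Π y_i^ν_i = 30.5. Since Kp = g(X)·P^{-1}, P = (g/Kp)^(1/1) = (30.5/16.6)^(1/1) = 1.84 bar.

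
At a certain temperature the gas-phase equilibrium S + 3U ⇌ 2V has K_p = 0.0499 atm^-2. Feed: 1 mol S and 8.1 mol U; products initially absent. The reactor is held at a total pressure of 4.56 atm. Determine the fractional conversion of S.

X = 0.621

Basis: 1 mol S initially; let X = conversion of S. Extent ξ = X.
Species balance: n_S = 1 − X; n_U = 8.1 − 3X; n_V = 2X.
Summing: n_T = 9.1 − 2X.
y_i = n_i/n_T, p_i = y_i·P. K_p = p_V^2 / (p_S p_U^3).
This yields a degree-4 equation in X; solving on (0,1), X = 0.621.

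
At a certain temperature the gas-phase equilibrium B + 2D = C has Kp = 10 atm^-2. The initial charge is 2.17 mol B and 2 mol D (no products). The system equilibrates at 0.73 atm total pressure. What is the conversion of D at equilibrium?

X = 0.602

Take 2 mol D as basis and let X be its fractional conversion, so ξ = X.
Mole table: n_B = 2.17 − X; n_D = 2 − 2X; n_C = X.
n_T = Σnᵢ = 4.17 − 2X.
y_i = n_i/n_T, p_i = y_i·P. Kp = p_C / (p_B p_D^2).
Equating to 10 atm^-2 and solving on 0 < X < 1: X = 0.602.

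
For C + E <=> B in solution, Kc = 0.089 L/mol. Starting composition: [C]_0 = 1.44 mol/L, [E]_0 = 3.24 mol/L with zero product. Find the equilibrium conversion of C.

X = 0.207

Let X = conversion of C; extent ξ = 1.44·X mol/L.
Concentrations: [C] = 1.44 − 1.44X; [E] = 3.24 − 1.44X; [B] = 1.44X.
Kc = [B] / ([C] [E]).
Solving Kc = 0.089 for X ∈ (0,1): X = 0.207.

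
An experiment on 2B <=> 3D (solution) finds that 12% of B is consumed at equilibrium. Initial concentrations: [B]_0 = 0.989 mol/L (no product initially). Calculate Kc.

Let X = conversion of B.
Concentrations: [B] = 0.989 − 0.989X; [D] = 1.48X.
At X = 0.12: [B] = 0.87, [D] = 0.178.
Kc = [D]^3 / ([B]^2) = 0.00745 mol/L.

Kc = 0.00745 mol/L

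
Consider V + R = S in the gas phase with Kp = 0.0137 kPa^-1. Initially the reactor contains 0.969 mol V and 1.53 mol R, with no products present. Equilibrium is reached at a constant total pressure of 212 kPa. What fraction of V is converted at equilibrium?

Basis: 0.969 mol V initially; let X = conversion of V. Extent ξ = 0.969X.
Mole table: n_V = 0.969 − 0.969X; n_R = 1.53 − 0.969X; n_S = 0.969X.
Summing: n_T = 2.5 − 0.969X.
y_i = n_i/n_T, p_i = y_i·P. Kp = p_S / (p_V p_R).
Equating to 0.0137 kPa^-1 and solving on 0 < X < 1: X = 0.591.

X = 0.591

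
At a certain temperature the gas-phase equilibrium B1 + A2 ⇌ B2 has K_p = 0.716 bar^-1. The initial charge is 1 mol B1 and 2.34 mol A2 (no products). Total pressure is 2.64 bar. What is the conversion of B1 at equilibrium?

X = 0.548

Let X = conversion of B1 (basis 1 mol B1); extent of reaction ξ = X.
Mole table: n_B1 = 1 − X; n_A2 = 2.34 − X; n_B2 = X.
Summing: n_T = 3.34 − X.
Mole fractions y_i = n_i/n_T; K_p = p_B2 / (p_B1 p_A2) with p_i = y_i·P.
This yields a degree-2 equation in X; solving on (0,1), X = 0.548.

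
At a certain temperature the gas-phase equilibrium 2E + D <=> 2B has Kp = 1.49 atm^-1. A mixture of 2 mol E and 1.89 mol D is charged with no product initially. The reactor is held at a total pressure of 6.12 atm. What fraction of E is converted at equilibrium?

X = 0.651

Basis: 2 mol E initially; let X = conversion of E. Extent ξ = X.
Moles: n_E = 2 − 2X; n_D = 1.89 − X; n_B = 2X.
n_T = Σnᵢ = 3.89 − X.
With p_i = (n_i/n_T)P, Kp = p_B^2 / (p_E^2 p_D).
Substituting and setting equal to 1.49 atm^-1 gives a polynomial in X; the root in (0,1) is X = 0.651.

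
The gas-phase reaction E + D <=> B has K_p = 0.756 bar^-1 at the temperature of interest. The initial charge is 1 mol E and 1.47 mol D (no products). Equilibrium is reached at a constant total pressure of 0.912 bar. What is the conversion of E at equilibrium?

X = 0.273

Let X = conversion of E (basis 1 mol E); extent of reaction ξ = X.
Mole table: n_E = 1 − X; n_D = 1.47 − X; n_B = X.
n_T = Σnᵢ = 2.47 − X.
With p_i = (n_i/n_T)P, K_p = p_B / (p_E p_D).
Equating to 0.756 bar^-1 and solving on 0 < X < 1: X = 0.273.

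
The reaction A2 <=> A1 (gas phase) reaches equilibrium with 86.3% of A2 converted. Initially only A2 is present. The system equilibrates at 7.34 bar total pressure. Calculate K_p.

K_p = 6.3

Take 1 mol A2 as basis and let X be its fractional conversion, so ξ = X.
Mole table: n_A2 = 1 − X; n_A1 = X.
n_T stays at 1 (no change in mole number).
At X = 0.863: n_A2 = 0.137, n_A1 = 0.863, n_T = 1.
p_i = (n_i/n_T)·P. K_p = p_A1 / (p_A2) = 6.3.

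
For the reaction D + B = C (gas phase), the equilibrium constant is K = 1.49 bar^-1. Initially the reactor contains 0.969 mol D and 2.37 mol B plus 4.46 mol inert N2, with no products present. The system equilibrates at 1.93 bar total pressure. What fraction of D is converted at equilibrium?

Let X = conversion of D (basis 0.969 mol D); extent of reaction ξ = 0.969X.
Moles: n_D = 0.969 − 0.969X; n_B = 2.37 − 0.969X; n_C = 0.969X; n_I = 4.46 (inert).
Total moles n_T = 7.8 − 0.969X.
y_i = n_i/n_T, p_i = y_i·P. K = p_C / (p_D p_B).
Substituting and setting equal to 1.49 bar^-1 gives a polynomial in X; the root in (0,1) is X = 0.432.

X = 0.432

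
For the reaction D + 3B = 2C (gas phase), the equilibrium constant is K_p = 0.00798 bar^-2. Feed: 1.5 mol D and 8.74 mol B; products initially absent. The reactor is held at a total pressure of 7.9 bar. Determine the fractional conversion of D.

Take 1.5 mol D as basis and let X be its fractional conversion, so ξ = 1.5X.
Mole table: n_D = 1.5 − 1.5X; n_B = 8.74 − 4.5X; n_C = 3X.
Summing: n_T = 10.2 − 3X.
Mole fractions y_i = n_i/n_T; K_p = p_C^2 / (p_D p_B^3) with p_i = y_i·P.
Equating to 0.00798 bar^-2 and solving on 0 < X < 1: X = 0.431.

X = 0.431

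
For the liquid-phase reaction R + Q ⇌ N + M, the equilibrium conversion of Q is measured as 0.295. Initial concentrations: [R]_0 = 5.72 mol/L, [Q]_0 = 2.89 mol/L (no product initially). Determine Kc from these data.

Let X = conversion of Q.
Concentrations: [R] = 5.72 − 2.89X; [Q] = 2.89 − 2.89X; [N] = 2.89X; [M] = 2.89X.
At X = 0.295: [R] = 4.87, [Q] = 2.04, [N] = 0.853, [M] = 0.853.
Kc = [N] [M] / ([R] [Q]) = 0.0733.

Kc = 0.0733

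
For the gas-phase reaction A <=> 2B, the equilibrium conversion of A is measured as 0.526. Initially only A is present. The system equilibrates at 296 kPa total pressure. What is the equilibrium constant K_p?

K_p = 453 kPa

Let X = conversion of A (basis 1 mol A); extent of reaction ξ = X.
Species balance: n_A = 1 − X; n_B = 2X.
Total moles n_T = 1 + X.
At X = 0.526: n_A = 0.474, n_B = 1.05, n_T = 1.53.
p_i = (n_i/n_T)·P. K_p = p_B^2 / (p_A) = 453 kPa.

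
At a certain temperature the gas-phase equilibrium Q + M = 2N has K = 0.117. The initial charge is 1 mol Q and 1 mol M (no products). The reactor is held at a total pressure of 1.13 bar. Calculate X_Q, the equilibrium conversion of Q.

X = 0.146

Basis: 1 mol Q initially; let X = conversion of Q. Extent ξ = X.
Mole table: n_Q = 1 − X; n_M = 1 − X; n_N = 2X.
Total moles n_T = 2 (Δν = 0, constant).
y_i = n_i/n_T, p_i = y_i·P. K = p_N^2 / (p_Q p_M).
Substituting and setting equal to 0.117 gives a polynomial in X; the root in (0,1) is X = 0.146.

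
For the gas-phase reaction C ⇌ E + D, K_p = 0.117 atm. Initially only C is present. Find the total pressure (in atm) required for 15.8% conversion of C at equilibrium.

P = 4.57 atm

Let X = conversion of C (basis 1 mol C); extent of reaction ξ = X.
At extent ξ: n_C = 1 − X; n_E = X; n_D = X.
Summing: n_T = 1 + X.
K_p = p_E p_D / (p_C) with p_i = (n_i/n_T)·P.
At X = 0.158: the mole-fraction product g(X) = Π y_i^ν_i = 0.0256. Since K_p = g(X)·P^{1}, P = (K_p/g)^(1/1) = (0.117/0.0256)^(1/1) = 4.57 atm.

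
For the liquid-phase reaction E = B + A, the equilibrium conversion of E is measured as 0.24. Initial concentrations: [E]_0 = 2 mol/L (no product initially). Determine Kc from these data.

Kc = 0.152 mol/L

Let X = conversion of E.
Concentrations: [E] = 2 − 2X; [B] = 2X; [A] = 2X.
At X = 0.24: [E] = 1.52, [B] = 0.48, [A] = 0.48.
Kc = [B] [A] / ([E]) = 0.152 mol/L.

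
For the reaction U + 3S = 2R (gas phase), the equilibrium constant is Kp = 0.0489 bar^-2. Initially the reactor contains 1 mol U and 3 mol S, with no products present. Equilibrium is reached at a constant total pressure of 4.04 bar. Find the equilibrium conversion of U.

X = 0.320

Take 1 mol U as basis and let X be its fractional conversion, so ξ = X.
At extent ξ: n_U = 1 − X; n_S = 3 − 3X; n_R = 2X.
Total moles n_T = 4 − 2X.
With p_i = (n_i/n_T)P, Kp = p_R^2 / (p_U p_S^3).
Substituting and setting equal to 0.0489 bar^-2 gives a polynomial in X; the root in (0,1) is X = 0.320.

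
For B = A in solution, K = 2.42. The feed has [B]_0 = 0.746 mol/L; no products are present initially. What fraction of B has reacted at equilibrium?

Let X = conversion of B; extent ξ = 0.746·X mol/L.
Concentrations: [B] = 0.746 − 0.746X; [A] = 0.746X.
K = [A] / ([B]).
This equals 2.42 at X = 0.708 (the root in 0 < X < 1).

X = 0.708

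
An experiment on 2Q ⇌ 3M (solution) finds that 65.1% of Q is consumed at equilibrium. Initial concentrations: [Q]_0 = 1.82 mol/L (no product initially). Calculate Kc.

Let X = conversion of Q.
Concentrations: [Q] = 1.82 − 1.82X; [M] = 2.73X.
At X = 0.651: [Q] = 0.635, [M] = 1.78.
Kc = [M]^3 / ([Q]^2) = 13.9 mol/L.

Kc = 13.9 mol/L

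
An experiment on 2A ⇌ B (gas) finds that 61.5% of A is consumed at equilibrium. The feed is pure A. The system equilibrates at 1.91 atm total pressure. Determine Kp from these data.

Let X = conversion of A (basis 1 mol A); extent of reaction ξ = 0.5X.
Mole table: n_A = 1 − X; n_B = 0.5X.
Summing: n_T = 1 − 0.5X.
At X = 0.615: n_A = 0.385, n_B = 0.307, n_T = 0.693.
p_i = (n_i/n_T)·P. Kp = p_B / (p_A^2) = 0.752 atm^-1.

Kp = 0.752 atm^-1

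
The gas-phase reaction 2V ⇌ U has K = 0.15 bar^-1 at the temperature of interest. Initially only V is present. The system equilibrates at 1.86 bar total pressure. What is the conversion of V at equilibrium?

X = 0.313

Take 1 mol V as basis and let X be its fractional conversion, so ξ = 0.5X.
At extent ξ: n_V = 1 − X; n_U = 0.5X.
Summing: n_T = 1 − 0.5X.
With p_i = (n_i/n_T)P, K = p_U / (p_V^2).
Equating to 0.15 bar^-1 and solving on 0 < X < 1: X = 0.313.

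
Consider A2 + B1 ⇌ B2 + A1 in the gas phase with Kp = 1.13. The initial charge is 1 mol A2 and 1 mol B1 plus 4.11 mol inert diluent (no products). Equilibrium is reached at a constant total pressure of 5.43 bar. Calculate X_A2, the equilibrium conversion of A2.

Basis: 1 mol A2 initially; let X = conversion of A2. Extent ξ = X.
At extent ξ: n_A2 = 1 − X; n_B1 = 1 − X; n_B2 = X; n_A1 = X; n_I = 4.11 (inert).
Since Δν = 0, n_T = 6.11 throughout.
Mole fractions y_i = n_i/n_T; Kp = p_B2 p_A1 / (p_A2 p_B1) with p_i = y_i·P.
Setting this equal to 1.13 and taking the physical root (0 < X < 1) gives X = 0.515.

X = 0.515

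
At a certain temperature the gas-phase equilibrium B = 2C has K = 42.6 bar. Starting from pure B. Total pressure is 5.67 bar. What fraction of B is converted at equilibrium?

X = 0.808

Take 1 mol B as basis and let X be its fractional conversion, so ξ = X.
At extent ξ: n_B = 1 − X; n_C = 2X.
n_T = Σnᵢ = 1 + X.
y_i = n_i/n_T, p_i = y_i·P. K = p_C^2 / (p_B).
Equating to 42.6 bar and solving on 0 < X < 1: X = 0.808.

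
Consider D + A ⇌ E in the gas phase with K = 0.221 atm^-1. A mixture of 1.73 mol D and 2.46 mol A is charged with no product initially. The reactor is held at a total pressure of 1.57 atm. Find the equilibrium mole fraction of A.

y_A = 0.557

Let X = conversion of D (basis 1.73 mol D); extent of reaction ξ = 1.73X.
Species balance: n_D = 1.73 − 1.73X; n_A = 2.46 − 1.73X; n_E = 1.73X.
Summing: n_T = 4.19 − 1.73X.
Mole fractions y_i = n_i/n_T; K = p_E / (p_D p_A) with p_i = y_i·P.
This yields a degree-2 equation in X; solving on (0,1), X = 0.162.
Then n_A = 2.18, n_T = 3.91, so y_A = 0.557.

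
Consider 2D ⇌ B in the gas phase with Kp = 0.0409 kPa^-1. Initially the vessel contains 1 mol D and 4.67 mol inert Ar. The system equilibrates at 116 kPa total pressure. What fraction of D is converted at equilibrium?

Basis: 1 mol D initially; let X = conversion of D. Extent ξ = 0.5X.
Species balance: n_D = 1 − X; n_B = 0.5X; n_I = 4.67 (inert).
n_T = Σnᵢ = 5.67 − 0.5X.
Mole fractions y_i = n_i/n_T; Kp = p_B / (p_D^2) with p_i = y_i·P.
Substituting and setting equal to 0.0409 kPa^-1 gives a polynomial in X; the root in (0,1) is X = 0.477.

X = 0.477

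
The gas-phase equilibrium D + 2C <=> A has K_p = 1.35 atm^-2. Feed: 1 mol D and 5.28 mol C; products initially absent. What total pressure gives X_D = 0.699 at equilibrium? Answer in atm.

P = 1.65 atm

Take 1 mol D as basis and let X be its fractional conversion, so ξ = X.
Mole table: n_D = 1 − X; n_C = 5.28 − 2X; n_A = X.
Summing: n_T = 6.28 − 2X.
K_p = p_A / (p_D p_C^2) with p_i = (n_i/n_T)·P.
At X = 0.699: the mole-fraction product g(X) = Π y_i^ν_i = 3.673. Since K_p = g(X)·P^{-2}, P = (g/K_p)^(1/2) = (3.673/1.35)^(1/2) = 1.65 atm.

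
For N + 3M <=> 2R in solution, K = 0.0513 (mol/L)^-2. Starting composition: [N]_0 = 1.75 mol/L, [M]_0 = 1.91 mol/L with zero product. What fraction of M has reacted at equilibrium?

X = 0.324

Let X = conversion of M; extent ξ = 1.91X/3 mol/L.
Concentrations: [N] = 1.75 − 0.637X; [M] = 1.91 − 1.91X; [R] = 1.27X.
K = [R]^2 / ([N] [M]^3).
Setting equal to 0.0513 and solving for X on (0,1) gives X = 0.324.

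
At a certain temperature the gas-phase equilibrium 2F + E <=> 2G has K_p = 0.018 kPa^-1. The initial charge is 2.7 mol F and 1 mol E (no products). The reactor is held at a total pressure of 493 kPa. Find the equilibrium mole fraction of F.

y_F = 0.449

Let X = conversion of E (basis 1 mol E); extent of reaction ξ = X.
Species balance: n_F = 2.7 − 2X; n_E = 1 − X; n_G = 2X.
n_T = Σnᵢ = 3.7 − X.
Mole fractions y_i = n_i/n_T; K_p = p_G^2 / (p_F^2 p_E) with p_i = y_i·P.
Setting this equal to 0.018 kPa^-1 and taking the physical root (0 < X < 1) gives X = 0.669.
Then n_F = 1.36, n_T = 3.03, so y_F = 0.449.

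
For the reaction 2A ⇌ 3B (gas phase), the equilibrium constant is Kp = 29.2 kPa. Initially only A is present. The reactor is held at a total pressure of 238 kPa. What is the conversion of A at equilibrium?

X = 0.278

Take 1 mol A as basis and let X be its fractional conversion, so ξ = 0.5X.
Mole table: n_A = 1 − X; n_B = 1.5X.
n_T = Σnᵢ = 1 + 0.5X.
Mole fractions y_i = n_i/n_T; Kp = p_B^3 / (p_A^2) with p_i = y_i·P.
This yields a degree-3 equation in X; solving on (0,1), X = 0.278.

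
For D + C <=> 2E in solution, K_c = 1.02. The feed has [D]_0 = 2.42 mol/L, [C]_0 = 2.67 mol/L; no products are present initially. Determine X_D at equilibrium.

Let X = conversion of D; extent ξ = 2.42·X mol/L.
Concentrations: [D] = 2.42 − 2.42X; [C] = 2.67 − 2.42X; [E] = 4.84X.
K_c = [E]^2 / ([D] [C]).
Setting equal to 1.02 and solving for X on (0,1) gives X = 0.352.

X = 0.352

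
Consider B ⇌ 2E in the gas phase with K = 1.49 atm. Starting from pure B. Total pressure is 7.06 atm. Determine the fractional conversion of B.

Basis: 1 mol B initially; let X = conversion of B. Extent ξ = X.
At extent ξ: n_B = 1 − X; n_E = 2X.
Summing: n_T = 1 + X.
With p_i = (n_i/n_T)P, K = p_E^2 / (p_B).
This yields a degree-2 equation in X; solving on (0,1), X = 0.224.

X = 0.224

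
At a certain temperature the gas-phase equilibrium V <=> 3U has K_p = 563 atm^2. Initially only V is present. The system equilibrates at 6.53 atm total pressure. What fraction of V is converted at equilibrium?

Let X = conversion of V (basis 1 mol V); extent of reaction ξ = X.
Mole table: n_V = 1 − X; n_U = 3X.
Total moles n_T = 1 + 2X.
y_i = n_i/n_T, p_i = y_i·P. K_p = p_U^3 / (p_V).
Equating to 563 atm^2 and solving on 0 < X < 1: X = 0.834.

X = 0.834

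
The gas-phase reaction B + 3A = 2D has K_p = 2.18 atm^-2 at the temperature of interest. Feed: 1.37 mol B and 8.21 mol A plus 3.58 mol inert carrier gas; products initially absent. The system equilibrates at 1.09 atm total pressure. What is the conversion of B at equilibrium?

X = 0.562

Let X = conversion of B (basis 1.37 mol B); extent of reaction ξ = 1.37X.
Species balance: n_B = 1.37 − 1.37X; n_A = 8.21 − 4.11X; n_D = 2.74X; n_I = 3.58 (inert).
Summing: n_T = 13.2 − 2.74X.
y_i = n_i/n_T, p_i = y_i·P. K_p = p_D^2 / (p_B p_A^3).
Setting this equal to 2.18 atm^-2 and taking the physical root (0 < X < 1) gives X = 0.562.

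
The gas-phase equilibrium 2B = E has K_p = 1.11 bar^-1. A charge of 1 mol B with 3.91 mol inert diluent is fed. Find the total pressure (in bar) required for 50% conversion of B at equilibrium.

P = 4.2 bar

Take 1 mol B as basis and let X be its fractional conversion, so ξ = 0.5X.
Species balance: n_B = 1 − X; n_E = 0.5X; n_I = 3.91 (inert).
n_T = Σnᵢ = 4.91 − 0.5X.
K_p = p_E / (p_B^2) with p_i = (n_i/n_T)·P.
At X = 0.5: the mole-fraction product g(X) = Π y_i^ν_i = 4.66. Since K_p = g(X)·P^{-1}, P = (g/K_p)^(1/1) = (4.66/1.11)^(1/1) = 4.2 bar.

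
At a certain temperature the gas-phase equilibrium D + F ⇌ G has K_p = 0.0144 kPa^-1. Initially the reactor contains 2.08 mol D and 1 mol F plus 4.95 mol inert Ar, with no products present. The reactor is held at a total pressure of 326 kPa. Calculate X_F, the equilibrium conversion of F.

X = 0.497

Let X = conversion of F (basis 1 mol F); extent of reaction ξ = X.
Moles: n_D = 2.08 − X; n_F = 1 − X; n_G = X; n_I = 4.95 (inert).
Summing: n_T = 8.03 − X.
With p_i = (n_i/n_T)P, K_p = p_G / (p_D p_F).
Equating to 0.0144 kPa^-1 and solving on 0 < X < 1: X = 0.497.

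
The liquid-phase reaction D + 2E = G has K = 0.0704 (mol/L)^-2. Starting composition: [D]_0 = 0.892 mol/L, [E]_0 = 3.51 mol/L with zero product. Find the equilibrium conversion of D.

X = 0.365

Let X = conversion of D; extent ξ = 0.892·X mol/L.
Concentrations: [D] = 0.892 − 0.892X; [E] = 3.51 − 1.78X; [G] = 0.892X.
K = [G] / ([D] [E]^2).
Solving K = 0.0704 for X ∈ (0,1): X = 0.365.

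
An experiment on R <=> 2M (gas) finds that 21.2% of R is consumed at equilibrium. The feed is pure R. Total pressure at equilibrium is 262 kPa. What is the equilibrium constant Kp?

Kp = 49.3 kPa

Basis: 1 mol R initially; let X = conversion of R. Extent ξ = X.
Moles: n_R = 1 − X; n_M = 2X.
Total moles n_T = 1 + X.
At X = 0.212: n_R = 0.788, n_M = 0.424, n_T = 1.21.
p_i = (n_i/n_T)·P. Kp = p_M^2 / (p_R) = 49.3 kPa.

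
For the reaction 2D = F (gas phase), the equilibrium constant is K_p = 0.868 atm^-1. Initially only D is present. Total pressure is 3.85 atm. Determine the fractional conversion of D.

X = 0.736

Basis: 1 mol D initially; let X = conversion of D. Extent ξ = 0.5X.
Mole table: n_D = 1 − X; n_F = 0.5X.
n_T = Σnᵢ = 1 − 0.5X.
With p_i = (n_i/n_T)P, K_p = p_F / (p_D^2).
Setting this equal to 0.868 atm^-1 and taking the physical root (0 < X < 1) gives X = 0.736.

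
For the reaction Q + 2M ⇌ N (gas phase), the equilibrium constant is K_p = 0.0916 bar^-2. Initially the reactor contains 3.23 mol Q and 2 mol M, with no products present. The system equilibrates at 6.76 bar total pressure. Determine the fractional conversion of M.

X = 0.544

Let X = conversion of M (basis 2 mol M); extent of reaction ξ = X.
Moles: n_Q = 3.23 − X; n_M = 2 − 2X; n_N = X.
Total moles n_T = 5.23 − 2X.
y_i = n_i/n_T, p_i = y_i·P. K_p = p_N / (p_Q p_M^2).
Substituting and setting equal to 0.0916 bar^-2 gives a polynomial in X; the root in (0,1) is X = 0.544.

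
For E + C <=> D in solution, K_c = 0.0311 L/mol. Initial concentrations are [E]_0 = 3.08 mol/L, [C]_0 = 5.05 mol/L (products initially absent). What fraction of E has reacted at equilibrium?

Let X = conversion of E; extent ξ = 3.08·X mol/L.
Concentrations: [E] = 3.08 − 3.08X; [C] = 5.05 − 3.08X; [D] = 3.08X.
K_c = [D] / ([E] [C]).
Solving K_c = 0.0311 for X ∈ (0,1): X = 0.127.

X = 0.127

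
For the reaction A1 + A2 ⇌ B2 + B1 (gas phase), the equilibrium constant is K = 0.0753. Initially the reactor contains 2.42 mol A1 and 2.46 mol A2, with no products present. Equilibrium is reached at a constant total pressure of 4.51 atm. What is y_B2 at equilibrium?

y_B2 = 0.108

Basis: 2.42 mol A1 initially; let X = conversion of A1. Extent ξ = 2.42X.
Moles: n_A1 = 2.42 − 2.42X; n_A2 = 2.46 − 2.42X; n_B2 = 2.42X; n_B1 = 2.42X.
n_T stays at 4.88 (no change in mole number).
Mole fractions y_i = n_i/n_T; K = p_B2 p_B1 / (p_A1 p_A2) with p_i = y_i·P.
Setting this equal to 0.0753 and taking the physical root (0 < X < 1) gives X = 0.217.
Then n_B2 = 0.525, n_T = 4.88, so y_B2 = 0.108.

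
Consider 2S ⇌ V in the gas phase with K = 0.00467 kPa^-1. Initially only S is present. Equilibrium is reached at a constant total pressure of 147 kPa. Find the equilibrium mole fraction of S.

y_S = 0.681

Let X = conversion of S (basis 1 mol S); extent of reaction ξ = 0.5X.
Species balance: n_S = 1 − X; n_V = 0.5X.
Summing: n_T = 1 − 0.5X.
y_i = n_i/n_T, p_i = y_i·P. K = p_V / (p_S^2).
Substituting and setting equal to 0.00467 kPa^-1 gives a polynomial in X; the root in (0,1) is X = 0.483.
Then n_S = 0.517, n_T = 0.758, so y_S = 0.681.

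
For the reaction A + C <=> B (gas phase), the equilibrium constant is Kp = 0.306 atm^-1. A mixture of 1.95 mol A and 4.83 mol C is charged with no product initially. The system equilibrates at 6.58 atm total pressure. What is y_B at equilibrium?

y_B = 0.196

Basis: 1.95 mol A initially; let X = conversion of A. Extent ξ = 1.95X.
At extent ξ: n_A = 1.95 − 1.95X; n_C = 4.83 − 1.95X; n_B = 1.95X.
Summing: n_T = 6.78 − 1.95X.
With p_i = (n_i/n_T)P, Kp = p_B / (p_A p_C).
Equating to 0.306 atm^-1 and solving on 0 < X < 1: X = 0.569.
Then n_B = 1.11, n_T = 5.67, so y_B = 0.196.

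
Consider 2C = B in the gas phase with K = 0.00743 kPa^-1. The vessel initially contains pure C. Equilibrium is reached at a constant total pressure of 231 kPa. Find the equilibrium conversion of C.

X = 0.643

Basis: 1 mol C initially; let X = conversion of C. Extent ξ = 0.5X.
Mole table: n_C = 1 − X; n_B = 0.5X.
n_T = Σnᵢ = 1 − 0.5X.
Mole fractions y_i = n_i/n_T; K = p_B / (p_C^2) with p_i = y_i·P.
Equating to 0.00743 kPa^-1 and solving on 0 < X < 1: X = 0.643.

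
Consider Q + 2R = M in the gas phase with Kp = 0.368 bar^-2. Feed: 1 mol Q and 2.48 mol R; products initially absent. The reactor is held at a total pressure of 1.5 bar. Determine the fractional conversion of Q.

Take 1 mol Q as basis and let X be its fractional conversion, so ξ = X.
Mole table: n_Q = 1 − X; n_R = 2.48 − 2X; n_M = X.
Summing: n_T = 3.48 − 2X.
Mole fractions y_i = n_i/n_T; Kp = p_M / (p_Q p_R^2) with p_i = y_i·P.
Setting this equal to 0.368 bar^-2 and taking the physical root (0 < X < 1) gives X = 0.266.

X = 0.266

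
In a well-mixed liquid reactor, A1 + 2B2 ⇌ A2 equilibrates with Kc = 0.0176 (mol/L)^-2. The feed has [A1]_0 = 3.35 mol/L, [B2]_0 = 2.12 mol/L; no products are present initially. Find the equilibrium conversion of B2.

Let X = conversion of B2; extent ξ = 2.12X/2 mol/L.
Concentrations: [A1] = 3.35 − 1.06X; [B2] = 2.12 − 2.12X; [A2] = 1.06X.
Kc = [A2] / ([A1] [B2]^2).
This equals 0.0176 at X = 0.165 (the root in 0 < X < 1).

X = 0.165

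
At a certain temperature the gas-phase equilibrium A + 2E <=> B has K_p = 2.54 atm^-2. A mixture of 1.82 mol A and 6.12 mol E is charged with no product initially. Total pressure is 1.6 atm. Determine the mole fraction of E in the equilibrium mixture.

y_E = 0.654

Basis: 1.82 mol A initially; let X = conversion of A. Extent ξ = 1.82X.
Moles: n_A = 1.82 − 1.82X; n_E = 6.12 − 3.64X; n_B = 1.82X.
Summing: n_T = 7.94 − 3.64X.
y_i = n_i/n_T, p_i = y_i·P. K_p = p_B / (p_A p_E^2).
Substituting and setting equal to 2.54 atm^-2 gives a polynomial in X; the root in (0,1) is X = 0.736.
Then n_E = 3.44, n_T = 5.26, so y_E = 0.654.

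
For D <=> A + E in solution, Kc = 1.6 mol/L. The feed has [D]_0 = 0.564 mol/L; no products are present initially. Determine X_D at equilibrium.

X = 0.784

Let X = conversion of D; extent ξ = 0.564·X mol/L.
Concentrations: [D] = 0.564 − 0.564X; [A] = 0.564X; [E] = 0.564X.
Kc = [A] [E] / ([D]).
Equating to 1.6 mol/L: the physical root is X = 0.784.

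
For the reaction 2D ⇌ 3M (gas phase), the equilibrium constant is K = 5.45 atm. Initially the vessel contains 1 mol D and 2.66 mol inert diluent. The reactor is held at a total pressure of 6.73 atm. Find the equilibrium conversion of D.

Let X = conversion of D (basis 1 mol D); extent of reaction ξ = 0.5X.
Mole table: n_D = 1 − X; n_M = 1.5X; n_I = 2.66 (inert).
Total moles n_T = 3.66 + 0.5X.
With p_i = (n_i/n_T)P, K = p_M^3 / (p_D^2).
Setting this equal to 5.45 atm and taking the physical root (0 < X < 1) gives X = 0.564.

X = 0.564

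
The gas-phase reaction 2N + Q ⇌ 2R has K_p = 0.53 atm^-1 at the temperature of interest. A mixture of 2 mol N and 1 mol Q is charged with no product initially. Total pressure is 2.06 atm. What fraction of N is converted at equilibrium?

X = 0.342

Take 2 mol N as basis and let X be its fractional conversion, so ξ = X.
Moles: n_N = 2 − 2X; n_Q = 1 − X; n_R = 2X.
n_T = Σnᵢ = 3 − X.
With p_i = (n_i/n_T)P, K_p = p_R^2 / (p_N^2 p_Q).
Substituting and setting equal to 0.53 atm^-1 gives a polynomial in X; the root in (0,1) is X = 0.342.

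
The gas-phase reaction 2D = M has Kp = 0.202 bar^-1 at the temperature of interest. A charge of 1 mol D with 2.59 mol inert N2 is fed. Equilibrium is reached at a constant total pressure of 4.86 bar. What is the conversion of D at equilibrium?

Take 1 mol D as basis and let X be its fractional conversion, so ξ = 0.5X.
Moles: n_D = 1 − X; n_M = 0.5X; n_I = 2.59 (inert).
n_T = Σnᵢ = 3.59 − 0.5X.
With p_i = (n_i/n_T)P, Kp = p_M / (p_D^2).
Setting this equal to 0.202 bar^-1 and taking the physical root (0 < X < 1) gives X = 0.288.

X = 0.288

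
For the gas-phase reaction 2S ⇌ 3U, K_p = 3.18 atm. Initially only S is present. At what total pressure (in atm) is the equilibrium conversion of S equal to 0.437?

P = 4.36 atm

Take 1 mol S as basis and let X be its fractional conversion, so ξ = 0.5X.
Mole table: n_S = 1 − X; n_U = 1.5X.
n_T = Σnᵢ = 1 + 0.5X.
K_p = p_U^3 / (p_S^2) with p_i = (n_i/n_T)·P.
At X = 0.437: the mole-fraction product g(X) = Π y_i^ν_i = 0.7292. Since K_p = g(X)·P^{1}, P = (K_p/g)^(1/1) = (3.18/0.7292)^(1/1) = 4.36 atm.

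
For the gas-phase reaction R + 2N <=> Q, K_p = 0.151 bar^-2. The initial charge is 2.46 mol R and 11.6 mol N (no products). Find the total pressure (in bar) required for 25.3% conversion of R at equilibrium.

Basis: 2.46 mol R initially; let X = conversion of R. Extent ξ = 2.46X.
Species balance: n_R = 2.46 − 2.46X; n_N = 11.6 − 4.92X; n_Q = 2.46X.
n_T = Σnᵢ = 14.1 − 4.92X.
K_p = p_Q / (p_R p_N^2) with p_i = (n_i/n_T)·P.
At X = 0.253: the mole-fraction product g(X) = Π y_i^ν_i = 0.5187. Since K_p = g(X)·P^{-2}, P = (g/K_p)^(1/2) = (0.5187/0.151)^(1/2) = 1.85 bar.

P = 1.85 bar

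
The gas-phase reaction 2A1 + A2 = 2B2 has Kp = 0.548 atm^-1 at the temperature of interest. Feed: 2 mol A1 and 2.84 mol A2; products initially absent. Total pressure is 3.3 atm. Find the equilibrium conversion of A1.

X = 0.497

Let X = conversion of A1 (basis 2 mol A1); extent of reaction ξ = X.
At extent ξ: n_A1 = 2 − 2X; n_A2 = 2.84 − X; n_B2 = 2X.
Summing: n_T = 4.84 − X.
Mole fractions y_i = n_i/n_T; Kp = p_B2^2 / (p_A1^2 p_A2) with p_i = y_i·P.
Setting this equal to 0.548 atm^-1 and taking the physical root (0 < X < 1) gives X = 0.497.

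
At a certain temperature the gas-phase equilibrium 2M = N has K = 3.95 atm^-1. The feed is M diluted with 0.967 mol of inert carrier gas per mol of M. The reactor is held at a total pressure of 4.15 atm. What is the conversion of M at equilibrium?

Let X = conversion of M (basis 1 mol M); extent of reaction ξ = 0.5X.
Mole table: n_M = 1 − X; n_N = 0.5X; n_I = 0.967 (inert).
Total moles n_T = 1.97 − 0.5X.
y_i = n_i/n_T, p_i = y_i·P. K = p_N / (p_M^2).
Setting this equal to 3.95 atm^-1 and taking the physical root (0 < X < 1) gives X = 0.804.

X = 0.804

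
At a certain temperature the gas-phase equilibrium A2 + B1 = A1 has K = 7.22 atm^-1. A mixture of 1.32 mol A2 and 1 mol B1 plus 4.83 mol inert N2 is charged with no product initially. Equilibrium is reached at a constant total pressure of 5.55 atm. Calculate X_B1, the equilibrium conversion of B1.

X = 0.774

Let X = conversion of B1 (basis 1 mol B1); extent of reaction ξ = X.
Mole table: n_A2 = 1.32 − X; n_B1 = 1 − X; n_A1 = X; n_I = 4.83 (inert).
Total moles n_T = 7.15 − X.
y_i = n_i/n_T, p_i = y_i·P. K = p_A1 / (p_A2 p_B1).
This yields a degree-2 equation in X; solving on (0,1), X = 0.774.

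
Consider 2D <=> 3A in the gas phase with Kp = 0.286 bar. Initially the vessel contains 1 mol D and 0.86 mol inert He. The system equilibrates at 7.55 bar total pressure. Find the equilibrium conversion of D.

Let X = conversion of D (basis 1 mol D); extent of reaction ξ = 0.5X.
Moles: n_D = 1 − X; n_A = 1.5X; n_I = 0.86 (inert).
Total moles n_T = 1.86 + 0.5X.
Mole fractions y_i = n_i/n_T; Kp = p_A^3 / (p_D^2) with p_i = y_i·P.
Substituting and setting equal to 0.286 bar gives a polynomial in X; the root in (0,1) is X = 0.235.

X = 0.235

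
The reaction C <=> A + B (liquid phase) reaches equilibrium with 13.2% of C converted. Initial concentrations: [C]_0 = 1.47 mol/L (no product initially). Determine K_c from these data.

Let X = conversion of C.
Concentrations: [C] = 1.47 − 1.47X; [A] = 1.47X; [B] = 1.47X.
At X = 0.132: [C] = 1.28, [A] = 0.194, [B] = 0.194.
K_c = [A] [B] / ([C]) = 0.0295 mol/L.

K_c = 0.0295 mol/L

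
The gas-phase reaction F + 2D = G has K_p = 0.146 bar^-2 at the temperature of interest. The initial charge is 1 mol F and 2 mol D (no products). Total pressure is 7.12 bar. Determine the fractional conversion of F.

Basis: 1 mol F initially; let X = conversion of F. Extent ξ = X.
At extent ξ: n_F = 1 − X; n_D = 2 − 2X; n_G = X.
n_T = Σnᵢ = 3 − 2X.
With p_i = (n_i/n_T)P, K_p = p_G / (p_F p_D^2).
This yields a degree-3 equation in X; solving on (0,1), X = 0.596.

X = 0.596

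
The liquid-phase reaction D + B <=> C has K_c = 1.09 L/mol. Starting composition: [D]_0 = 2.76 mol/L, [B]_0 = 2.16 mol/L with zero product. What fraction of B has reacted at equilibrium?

Let X = conversion of B; extent ξ = 2.16·X mol/L.
Concentrations: [D] = 2.76 − 2.16X; [B] = 2.16 − 2.16X; [C] = 2.16X.
K_c = [C] / ([D] [B]).
This equals 1.09 at X = 0.611 (the root in 0 < X < 1).

X = 0.611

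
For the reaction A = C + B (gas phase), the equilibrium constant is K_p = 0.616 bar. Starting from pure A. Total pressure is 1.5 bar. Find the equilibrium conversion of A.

X = 0.540

Take 1 mol A as basis and let X be its fractional conversion, so ξ = X.
Species balance: n_A = 1 − X; n_C = X; n_B = X.
Total moles n_T = 1 + X.
y_i = n_i/n_T, p_i = y_i·P. K_p = p_C p_B / (p_A).
This yields a degree-2 equation in X; solving on (0,1), X = 0.540.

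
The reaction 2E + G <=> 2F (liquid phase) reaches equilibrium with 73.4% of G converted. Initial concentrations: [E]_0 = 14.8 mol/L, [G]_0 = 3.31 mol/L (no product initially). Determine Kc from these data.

Let X = conversion of G.
Concentrations: [E] = 14.8 − 6.62X; [G] = 3.31 − 3.31X; [F] = 6.62X.
At X = 0.734: [E] = 9.94, [G] = 0.88, [F] = 4.86.
Kc = [F]^2 / ([E]^2 [G]) = 0.271 L/mol.

Kc = 0.271 L/mol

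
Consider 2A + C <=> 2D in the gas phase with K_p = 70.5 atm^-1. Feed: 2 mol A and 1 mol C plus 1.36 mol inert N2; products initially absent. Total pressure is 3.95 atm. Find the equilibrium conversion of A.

X = 0.799

Let X = conversion of A (basis 2 mol A); extent of reaction ξ = X.
Moles: n_A = 2 − 2X; n_C = 1 − X; n_D = 2X; n_I = 1.36 (inert).
Total moles n_T = 4.36 − X.
y_i = n_i/n_T, p_i = y_i·P. K_p = p_D^2 / (p_A^2 p_C).
Setting this equal to 70.5 atm^-1 and taking the physical root (0 < X < 1) gives X = 0.799.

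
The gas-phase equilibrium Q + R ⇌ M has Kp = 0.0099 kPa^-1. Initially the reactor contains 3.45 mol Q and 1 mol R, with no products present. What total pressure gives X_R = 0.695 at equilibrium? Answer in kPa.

P = 314 kPa

Let X = conversion of R (basis 1 mol R); extent of reaction ξ = X.
At extent ξ: n_Q = 3.45 − X; n_R = 1 − X; n_M = X.
Total moles n_T = 4.45 − X.
Kp = p_M / (p_Q p_R) with p_i = (n_i/n_T)·P.
At X = 0.695: the mole-fraction product g(X) = Π y_i^ν_i = 3.106. Since Kp = g(X)·P^{-1}, P = (g/Kp)^(1/1) = (3.106/0.0099)^(1/1) = 314 kPa.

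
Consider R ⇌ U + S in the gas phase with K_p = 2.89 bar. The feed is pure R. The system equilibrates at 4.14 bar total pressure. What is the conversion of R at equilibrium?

Let X = conversion of R (basis 1 mol R); extent of reaction ξ = X.
At extent ξ: n_R = 1 − X; n_U = X; n_S = X.
Summing: n_T = 1 + X.
Mole fractions y_i = n_i/n_T; K_p = p_U p_S / (p_R) with p_i = y_i·P.
Substituting and setting equal to 2.89 bar gives a polynomial in X; the root in (0,1) is X = 0.641.

X = 0.641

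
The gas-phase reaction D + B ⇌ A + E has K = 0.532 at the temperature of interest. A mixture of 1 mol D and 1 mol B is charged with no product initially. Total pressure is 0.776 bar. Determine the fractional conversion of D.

Let X = conversion of D (basis 1 mol D); extent of reaction ξ = X.
Species balance: n_D = 1 − X; n_B = 1 − X; n_A = X; n_E = X.
Total moles n_T = 2 (Δν = 0, constant).
Mole fractions y_i = n_i/n_T; K = p_A p_E / (p_D p_B) with p_i = y_i·P.
Equating to 0.532 and solving on 0 < X < 1: X = 0.422.

X = 0.422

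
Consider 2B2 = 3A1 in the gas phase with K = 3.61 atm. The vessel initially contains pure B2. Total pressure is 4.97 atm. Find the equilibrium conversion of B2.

X = 0.437

Take 1 mol B2 as basis and let X be its fractional conversion, so ξ = 0.5X.
Moles: n_B2 = 1 − X; n_A1 = 1.5X.
Summing: n_T = 1 + 0.5X.
y_i = n_i/n_T, p_i = y_i·P. K = p_A1^3 / (p_B2^2).
This yields a degree-3 equation in X; solving on (0,1), X = 0.437.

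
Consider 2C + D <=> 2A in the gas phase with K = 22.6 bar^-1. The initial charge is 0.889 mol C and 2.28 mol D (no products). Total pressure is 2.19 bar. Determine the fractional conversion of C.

X = 0.853

Let X = conversion of C (basis 0.889 mol C); extent of reaction ξ = 0.445X.
Species balance: n_C = 0.889 − 0.889X; n_D = 2.28 − 0.445X; n_A = 0.889X.
Total moles n_T = 3.17 − 0.445X.
y_i = n_i/n_T, p_i = y_i·P. K = p_A^2 / (p_C^2 p_D).
This yields a degree-3 equation in X; solving on (0,1), X = 0.853.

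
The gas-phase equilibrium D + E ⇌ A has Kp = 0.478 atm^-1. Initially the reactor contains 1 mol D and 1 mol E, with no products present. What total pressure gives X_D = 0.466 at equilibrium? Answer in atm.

P = 5.24 atm

Take 1 mol D as basis and let X be its fractional conversion, so ξ = X.
Mole table: n_D = 1 − X; n_E = 1 − X; n_A = X.
n_T = Σnᵢ = 2 − X.
Kp = p_A / (p_D p_E) with p_i = (n_i/n_T)·P.
At X = 0.466: the mole-fraction product g(X) = Π y_i^ν_i = 2.507. Since Kp = g(X)·P^{-1}, P = (g/Kp)^(1/1) = (2.507/0.478)^(1/1) = 5.24 atm.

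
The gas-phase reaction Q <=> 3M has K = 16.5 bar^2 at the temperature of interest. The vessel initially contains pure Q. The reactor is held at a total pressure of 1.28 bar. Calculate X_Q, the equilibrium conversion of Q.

Let X = conversion of Q (basis 1 mol Q); extent of reaction ξ = X.
Moles: n_Q = 1 − X; n_M = 3X.
Summing: n_T = 1 + 2X.
y_i = n_i/n_T, p_i = y_i·P. K = p_M^3 / (p_Q).
Setting this equal to 16.5 bar^2 and taking the physical root (0 < X < 1) gives X = 0.798.

X = 0.798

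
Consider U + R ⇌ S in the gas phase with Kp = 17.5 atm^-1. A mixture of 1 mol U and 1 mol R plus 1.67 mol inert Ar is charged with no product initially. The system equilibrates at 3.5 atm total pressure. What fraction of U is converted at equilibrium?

Basis: 1 mol U initially; let X = conversion of U. Extent ξ = X.
Moles: n_U = 1 − X; n_R = 1 − X; n_S = X; n_I = 1.67 (inert).
n_T = Σnᵢ = 3.67 − X.
y_i = n_i/n_T, p_i = y_i·P. Kp = p_S / (p_U p_R).
This yields a degree-2 equation in X; solving on (0,1), X = 0.806.

X = 0.806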